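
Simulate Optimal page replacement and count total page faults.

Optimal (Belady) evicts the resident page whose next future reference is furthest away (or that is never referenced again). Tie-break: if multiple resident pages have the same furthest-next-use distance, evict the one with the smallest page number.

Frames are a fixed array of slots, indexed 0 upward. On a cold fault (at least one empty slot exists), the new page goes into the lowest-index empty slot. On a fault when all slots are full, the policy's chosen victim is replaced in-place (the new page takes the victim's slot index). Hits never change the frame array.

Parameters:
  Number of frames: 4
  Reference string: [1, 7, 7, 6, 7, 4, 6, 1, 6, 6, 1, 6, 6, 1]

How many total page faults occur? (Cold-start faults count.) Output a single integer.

Step 0: ref 1 → FAULT, frames=[1,-,-,-]
Step 1: ref 7 → FAULT, frames=[1,7,-,-]
Step 2: ref 7 → HIT, frames=[1,7,-,-]
Step 3: ref 6 → FAULT, frames=[1,7,6,-]
Step 4: ref 7 → HIT, frames=[1,7,6,-]
Step 5: ref 4 → FAULT, frames=[1,7,6,4]
Step 6: ref 6 → HIT, frames=[1,7,6,4]
Step 7: ref 1 → HIT, frames=[1,7,6,4]
Step 8: ref 6 → HIT, frames=[1,7,6,4]
Step 9: ref 6 → HIT, frames=[1,7,6,4]
Step 10: ref 1 → HIT, frames=[1,7,6,4]
Step 11: ref 6 → HIT, frames=[1,7,6,4]
Step 12: ref 6 → HIT, frames=[1,7,6,4]
Step 13: ref 1 → HIT, frames=[1,7,6,4]
Total faults: 4

Answer: 4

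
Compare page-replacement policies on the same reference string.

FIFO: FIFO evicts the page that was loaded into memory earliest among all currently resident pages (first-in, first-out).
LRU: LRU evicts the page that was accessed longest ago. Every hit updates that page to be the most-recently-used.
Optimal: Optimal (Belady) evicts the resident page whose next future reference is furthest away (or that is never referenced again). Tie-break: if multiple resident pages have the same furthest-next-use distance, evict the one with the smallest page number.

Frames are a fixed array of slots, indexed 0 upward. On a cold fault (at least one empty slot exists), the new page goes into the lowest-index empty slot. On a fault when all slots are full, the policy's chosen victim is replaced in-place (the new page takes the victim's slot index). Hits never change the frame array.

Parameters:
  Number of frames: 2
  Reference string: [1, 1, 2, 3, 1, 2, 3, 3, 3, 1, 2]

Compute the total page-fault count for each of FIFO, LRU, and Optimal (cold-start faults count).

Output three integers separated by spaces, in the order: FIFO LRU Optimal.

Answer: 8 8 5

Derivation:
--- FIFO ---
  step 0: ref 1 -> FAULT, frames=[1,-] (faults so far: 1)
  step 1: ref 1 -> HIT, frames=[1,-] (faults so far: 1)
  step 2: ref 2 -> FAULT, frames=[1,2] (faults so far: 2)
  step 3: ref 3 -> FAULT, evict 1, frames=[3,2] (faults so far: 3)
  step 4: ref 1 -> FAULT, evict 2, frames=[3,1] (faults so far: 4)
  step 5: ref 2 -> FAULT, evict 3, frames=[2,1] (faults so far: 5)
  step 6: ref 3 -> FAULT, evict 1, frames=[2,3] (faults so far: 6)
  step 7: ref 3 -> HIT, frames=[2,3] (faults so far: 6)
  step 8: ref 3 -> HIT, frames=[2,3] (faults so far: 6)
  step 9: ref 1 -> FAULT, evict 2, frames=[1,3] (faults so far: 7)
  step 10: ref 2 -> FAULT, evict 3, frames=[1,2] (faults so far: 8)
  FIFO total faults: 8
--- LRU ---
  step 0: ref 1 -> FAULT, frames=[1,-] (faults so far: 1)
  step 1: ref 1 -> HIT, frames=[1,-] (faults so far: 1)
  step 2: ref 2 -> FAULT, frames=[1,2] (faults so far: 2)
  step 3: ref 3 -> FAULT, evict 1, frames=[3,2] (faults so far: 3)
  step 4: ref 1 -> FAULT, evict 2, frames=[3,1] (faults so far: 4)
  step 5: ref 2 -> FAULT, evict 3, frames=[2,1] (faults so far: 5)
  step 6: ref 3 -> FAULT, evict 1, frames=[2,3] (faults so far: 6)
  step 7: ref 3 -> HIT, frames=[2,3] (faults so far: 6)
  step 8: ref 3 -> HIT, frames=[2,3] (faults so far: 6)
  step 9: ref 1 -> FAULT, evict 2, frames=[1,3] (faults so far: 7)
  step 10: ref 2 -> FAULT, evict 3, frames=[1,2] (faults so far: 8)
  LRU total faults: 8
--- Optimal ---
  step 0: ref 1 -> FAULT, frames=[1,-] (faults so far: 1)
  step 1: ref 1 -> HIT, frames=[1,-] (faults so far: 1)
  step 2: ref 2 -> FAULT, frames=[1,2] (faults so far: 2)
  step 3: ref 3 -> FAULT, evict 2, frames=[1,3] (faults so far: 3)
  step 4: ref 1 -> HIT, frames=[1,3] (faults so far: 3)
  step 5: ref 2 -> FAULT, evict 1, frames=[2,3] (faults so far: 4)
  step 6: ref 3 -> HIT, frames=[2,3] (faults so far: 4)
  step 7: ref 3 -> HIT, frames=[2,3] (faults so far: 4)
  step 8: ref 3 -> HIT, frames=[2,3] (faults so far: 4)
  step 9: ref 1 -> FAULT, evict 3, frames=[2,1] (faults so far: 5)
  step 10: ref 2 -> HIT, frames=[2,1] (faults so far: 5)
  Optimal total faults: 5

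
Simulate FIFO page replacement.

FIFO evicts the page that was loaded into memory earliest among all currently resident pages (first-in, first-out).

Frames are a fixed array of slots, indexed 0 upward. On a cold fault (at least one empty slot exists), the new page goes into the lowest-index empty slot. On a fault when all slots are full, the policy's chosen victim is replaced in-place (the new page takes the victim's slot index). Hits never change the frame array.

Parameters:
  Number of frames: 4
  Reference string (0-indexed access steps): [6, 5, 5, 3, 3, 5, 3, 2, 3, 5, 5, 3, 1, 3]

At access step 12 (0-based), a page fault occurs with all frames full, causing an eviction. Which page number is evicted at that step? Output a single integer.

Answer: 6

Derivation:
Step 0: ref 6 -> FAULT, frames=[6,-,-,-]
Step 1: ref 5 -> FAULT, frames=[6,5,-,-]
Step 2: ref 5 -> HIT, frames=[6,5,-,-]
Step 3: ref 3 -> FAULT, frames=[6,5,3,-]
Step 4: ref 3 -> HIT, frames=[6,5,3,-]
Step 5: ref 5 -> HIT, frames=[6,5,3,-]
Step 6: ref 3 -> HIT, frames=[6,5,3,-]
Step 7: ref 2 -> FAULT, frames=[6,5,3,2]
Step 8: ref 3 -> HIT, frames=[6,5,3,2]
Step 9: ref 5 -> HIT, frames=[6,5,3,2]
Step 10: ref 5 -> HIT, frames=[6,5,3,2]
Step 11: ref 3 -> HIT, frames=[6,5,3,2]
Step 12: ref 1 -> FAULT, evict 6, frames=[1,5,3,2]
At step 12: evicted page 6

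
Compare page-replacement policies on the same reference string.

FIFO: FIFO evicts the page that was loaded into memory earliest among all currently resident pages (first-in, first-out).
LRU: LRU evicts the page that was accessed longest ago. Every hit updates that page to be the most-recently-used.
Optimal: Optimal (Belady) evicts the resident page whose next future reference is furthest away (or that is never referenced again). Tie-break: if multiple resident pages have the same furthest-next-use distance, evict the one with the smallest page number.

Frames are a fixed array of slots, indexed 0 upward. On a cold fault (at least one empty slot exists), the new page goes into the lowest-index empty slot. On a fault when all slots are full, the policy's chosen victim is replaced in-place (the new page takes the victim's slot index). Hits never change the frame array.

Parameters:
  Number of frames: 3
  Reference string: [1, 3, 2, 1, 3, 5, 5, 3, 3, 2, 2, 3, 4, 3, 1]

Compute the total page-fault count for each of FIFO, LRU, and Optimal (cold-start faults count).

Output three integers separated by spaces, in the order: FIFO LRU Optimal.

--- FIFO ---
  step 0: ref 1 -> FAULT, frames=[1,-,-] (faults so far: 1)
  step 1: ref 3 -> FAULT, frames=[1,3,-] (faults so far: 2)
  step 2: ref 2 -> FAULT, frames=[1,3,2] (faults so far: 3)
  step 3: ref 1 -> HIT, frames=[1,3,2] (faults so far: 3)
  step 4: ref 3 -> HIT, frames=[1,3,2] (faults so far: 3)
  step 5: ref 5 -> FAULT, evict 1, frames=[5,3,2] (faults so far: 4)
  step 6: ref 5 -> HIT, frames=[5,3,2] (faults so far: 4)
  step 7: ref 3 -> HIT, frames=[5,3,2] (faults so far: 4)
  step 8: ref 3 -> HIT, frames=[5,3,2] (faults so far: 4)
  step 9: ref 2 -> HIT, frames=[5,3,2] (faults so far: 4)
  step 10: ref 2 -> HIT, frames=[5,3,2] (faults so far: 4)
  step 11: ref 3 -> HIT, frames=[5,3,2] (faults so far: 4)
  step 12: ref 4 -> FAULT, evict 3, frames=[5,4,2] (faults so far: 5)
  step 13: ref 3 -> FAULT, evict 2, frames=[5,4,3] (faults so far: 6)
  step 14: ref 1 -> FAULT, evict 5, frames=[1,4,3] (faults so far: 7)
  FIFO total faults: 7
--- LRU ---
  step 0: ref 1 -> FAULT, frames=[1,-,-] (faults so far: 1)
  step 1: ref 3 -> FAULT, frames=[1,3,-] (faults so far: 2)
  step 2: ref 2 -> FAULT, frames=[1,3,2] (faults so far: 3)
  step 3: ref 1 -> HIT, frames=[1,3,2] (faults so far: 3)
  step 4: ref 3 -> HIT, frames=[1,3,2] (faults so far: 3)
  step 5: ref 5 -> FAULT, evict 2, frames=[1,3,5] (faults so far: 4)
  step 6: ref 5 -> HIT, frames=[1,3,5] (faults so far: 4)
  step 7: ref 3 -> HIT, frames=[1,3,5] (faults so far: 4)
  step 8: ref 3 -> HIT, frames=[1,3,5] (faults so far: 4)
  step 9: ref 2 -> FAULT, evict 1, frames=[2,3,5] (faults so far: 5)
  step 10: ref 2 -> HIT, frames=[2,3,5] (faults so far: 5)
  step 11: ref 3 -> HIT, frames=[2,3,5] (faults so far: 5)
  step 12: ref 4 -> FAULT, evict 5, frames=[2,3,4] (faults so far: 6)
  step 13: ref 3 -> HIT, frames=[2,3,4] (faults so far: 6)
  step 14: ref 1 -> FAULT, evict 2, frames=[1,3,4] (faults so far: 7)
  LRU total faults: 7
--- Optimal ---
  step 0: ref 1 -> FAULT, frames=[1,-,-] (faults so far: 1)
  step 1: ref 3 -> FAULT, frames=[1,3,-] (faults so far: 2)
  step 2: ref 2 -> FAULT, frames=[1,3,2] (faults so far: 3)
  step 3: ref 1 -> HIT, frames=[1,3,2] (faults so far: 3)
  step 4: ref 3 -> HIT, frames=[1,3,2] (faults so far: 3)
  step 5: ref 5 -> FAULT, evict 1, frames=[5,3,2] (faults so far: 4)
  step 6: ref 5 -> HIT, frames=[5,3,2] (faults so far: 4)
  step 7: ref 3 -> HIT, frames=[5,3,2] (faults so far: 4)
  step 8: ref 3 -> HIT, frames=[5,3,2] (faults so far: 4)
  step 9: ref 2 -> HIT, frames=[5,3,2] (faults so far: 4)
  step 10: ref 2 -> HIT, frames=[5,3,2] (faults so far: 4)
  step 11: ref 3 -> HIT, frames=[5,3,2] (faults so far: 4)
  step 12: ref 4 -> FAULT, evict 2, frames=[5,3,4] (faults so far: 5)
  step 13: ref 3 -> HIT, frames=[5,3,4] (faults so far: 5)
  step 14: ref 1 -> FAULT, evict 3, frames=[5,1,4] (faults so far: 6)
  Optimal total faults: 6

Answer: 7 7 6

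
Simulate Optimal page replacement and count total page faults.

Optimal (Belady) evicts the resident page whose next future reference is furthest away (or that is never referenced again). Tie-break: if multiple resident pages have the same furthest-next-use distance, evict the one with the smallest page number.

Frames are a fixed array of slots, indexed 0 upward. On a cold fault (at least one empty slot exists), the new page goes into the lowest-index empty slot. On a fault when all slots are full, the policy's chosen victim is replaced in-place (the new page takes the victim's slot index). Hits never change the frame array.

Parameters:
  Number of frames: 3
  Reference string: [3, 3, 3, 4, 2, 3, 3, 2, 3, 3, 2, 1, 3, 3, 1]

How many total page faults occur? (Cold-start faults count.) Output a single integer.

Answer: 4

Derivation:
Step 0: ref 3 → FAULT, frames=[3,-,-]
Step 1: ref 3 → HIT, frames=[3,-,-]
Step 2: ref 3 → HIT, frames=[3,-,-]
Step 3: ref 4 → FAULT, frames=[3,4,-]
Step 4: ref 2 → FAULT, frames=[3,4,2]
Step 5: ref 3 → HIT, frames=[3,4,2]
Step 6: ref 3 → HIT, frames=[3,4,2]
Step 7: ref 2 → HIT, frames=[3,4,2]
Step 8: ref 3 → HIT, frames=[3,4,2]
Step 9: ref 3 → HIT, frames=[3,4,2]
Step 10: ref 2 → HIT, frames=[3,4,2]
Step 11: ref 1 → FAULT (evict 2), frames=[3,4,1]
Step 12: ref 3 → HIT, frames=[3,4,1]
Step 13: ref 3 → HIT, frames=[3,4,1]
Step 14: ref 1 → HIT, frames=[3,4,1]
Total faults: 4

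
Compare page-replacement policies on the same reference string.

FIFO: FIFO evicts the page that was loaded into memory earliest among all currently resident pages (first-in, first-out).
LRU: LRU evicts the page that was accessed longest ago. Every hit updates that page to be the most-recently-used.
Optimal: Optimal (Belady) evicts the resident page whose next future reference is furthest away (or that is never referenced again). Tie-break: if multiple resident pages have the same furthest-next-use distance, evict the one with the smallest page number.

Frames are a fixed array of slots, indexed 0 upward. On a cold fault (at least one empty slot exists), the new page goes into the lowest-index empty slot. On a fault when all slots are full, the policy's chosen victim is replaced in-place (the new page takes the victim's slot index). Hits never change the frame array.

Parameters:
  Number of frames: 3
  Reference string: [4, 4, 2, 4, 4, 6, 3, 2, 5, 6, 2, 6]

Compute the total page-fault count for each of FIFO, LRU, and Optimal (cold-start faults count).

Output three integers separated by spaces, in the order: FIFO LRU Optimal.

--- FIFO ---
  step 0: ref 4 -> FAULT, frames=[4,-,-] (faults so far: 1)
  step 1: ref 4 -> HIT, frames=[4,-,-] (faults so far: 1)
  step 2: ref 2 -> FAULT, frames=[4,2,-] (faults so far: 2)
  step 3: ref 4 -> HIT, frames=[4,2,-] (faults so far: 2)
  step 4: ref 4 -> HIT, frames=[4,2,-] (faults so far: 2)
  step 5: ref 6 -> FAULT, frames=[4,2,6] (faults so far: 3)
  step 6: ref 3 -> FAULT, evict 4, frames=[3,2,6] (faults so far: 4)
  step 7: ref 2 -> HIT, frames=[3,2,6] (faults so far: 4)
  step 8: ref 5 -> FAULT, evict 2, frames=[3,5,6] (faults so far: 5)
  step 9: ref 6 -> HIT, frames=[3,5,6] (faults so far: 5)
  step 10: ref 2 -> FAULT, evict 6, frames=[3,5,2] (faults so far: 6)
  step 11: ref 6 -> FAULT, evict 3, frames=[6,5,2] (faults so far: 7)
  FIFO total faults: 7
--- LRU ---
  step 0: ref 4 -> FAULT, frames=[4,-,-] (faults so far: 1)
  step 1: ref 4 -> HIT, frames=[4,-,-] (faults so far: 1)
  step 2: ref 2 -> FAULT, frames=[4,2,-] (faults so far: 2)
  step 3: ref 4 -> HIT, frames=[4,2,-] (faults so far: 2)
  step 4: ref 4 -> HIT, frames=[4,2,-] (faults so far: 2)
  step 5: ref 6 -> FAULT, frames=[4,2,6] (faults so far: 3)
  step 6: ref 3 -> FAULT, evict 2, frames=[4,3,6] (faults so far: 4)
  step 7: ref 2 -> FAULT, evict 4, frames=[2,3,6] (faults so far: 5)
  step 8: ref 5 -> FAULT, evict 6, frames=[2,3,5] (faults so far: 6)
  step 9: ref 6 -> FAULT, evict 3, frames=[2,6,5] (faults so far: 7)
  step 10: ref 2 -> HIT, frames=[2,6,5] (faults so far: 7)
  step 11: ref 6 -> HIT, frames=[2,6,5] (faults so far: 7)
  LRU total faults: 7
--- Optimal ---
  step 0: ref 4 -> FAULT, frames=[4,-,-] (faults so far: 1)
  step 1: ref 4 -> HIT, frames=[4,-,-] (faults so far: 1)
  step 2: ref 2 -> FAULT, frames=[4,2,-] (faults so far: 2)
  step 3: ref 4 -> HIT, frames=[4,2,-] (faults so far: 2)
  step 4: ref 4 -> HIT, frames=[4,2,-] (faults so far: 2)
  step 5: ref 6 -> FAULT, frames=[4,2,6] (faults so far: 3)
  step 6: ref 3 -> FAULT, evict 4, frames=[3,2,6] (faults so far: 4)
  step 7: ref 2 -> HIT, frames=[3,2,6] (faults so far: 4)
  step 8: ref 5 -> FAULT, evict 3, frames=[5,2,6] (faults so far: 5)
  step 9: ref 6 -> HIT, frames=[5,2,6] (faults so far: 5)
  step 10: ref 2 -> HIT, frames=[5,2,6] (faults so far: 5)
  step 11: ref 6 -> HIT, frames=[5,2,6] (faults so far: 5)
  Optimal total faults: 5

Answer: 7 7 5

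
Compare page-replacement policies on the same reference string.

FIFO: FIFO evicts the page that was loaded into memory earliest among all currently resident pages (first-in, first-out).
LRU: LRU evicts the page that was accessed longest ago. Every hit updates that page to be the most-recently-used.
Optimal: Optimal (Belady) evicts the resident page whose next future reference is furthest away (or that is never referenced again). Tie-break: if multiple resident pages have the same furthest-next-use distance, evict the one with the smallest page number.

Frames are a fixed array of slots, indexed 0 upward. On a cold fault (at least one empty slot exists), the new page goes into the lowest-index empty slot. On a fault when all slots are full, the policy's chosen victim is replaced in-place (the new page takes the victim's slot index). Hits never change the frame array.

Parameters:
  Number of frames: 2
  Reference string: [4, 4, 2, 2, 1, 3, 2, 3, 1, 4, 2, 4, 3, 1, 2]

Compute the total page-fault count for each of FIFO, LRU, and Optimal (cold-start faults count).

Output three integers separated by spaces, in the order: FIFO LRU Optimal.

--- FIFO ---
  step 0: ref 4 -> FAULT, frames=[4,-] (faults so far: 1)
  step 1: ref 4 -> HIT, frames=[4,-] (faults so far: 1)
  step 2: ref 2 -> FAULT, frames=[4,2] (faults so far: 2)
  step 3: ref 2 -> HIT, frames=[4,2] (faults so far: 2)
  step 4: ref 1 -> FAULT, evict 4, frames=[1,2] (faults so far: 3)
  step 5: ref 3 -> FAULT, evict 2, frames=[1,3] (faults so far: 4)
  step 6: ref 2 -> FAULT, evict 1, frames=[2,3] (faults so far: 5)
  step 7: ref 3 -> HIT, frames=[2,3] (faults so far: 5)
  step 8: ref 1 -> FAULT, evict 3, frames=[2,1] (faults so far: 6)
  step 9: ref 4 -> FAULT, evict 2, frames=[4,1] (faults so far: 7)
  step 10: ref 2 -> FAULT, evict 1, frames=[4,2] (faults so far: 8)
  step 11: ref 4 -> HIT, frames=[4,2] (faults so far: 8)
  step 12: ref 3 -> FAULT, evict 4, frames=[3,2] (faults so far: 9)
  step 13: ref 1 -> FAULT, evict 2, frames=[3,1] (faults so far: 10)
  step 14: ref 2 -> FAULT, evict 3, frames=[2,1] (faults so far: 11)
  FIFO total faults: 11
--- LRU ---
  step 0: ref 4 -> FAULT, frames=[4,-] (faults so far: 1)
  step 1: ref 4 -> HIT, frames=[4,-] (faults so far: 1)
  step 2: ref 2 -> FAULT, frames=[4,2] (faults so far: 2)
  step 3: ref 2 -> HIT, frames=[4,2] (faults so far: 2)
  step 4: ref 1 -> FAULT, evict 4, frames=[1,2] (faults so far: 3)
  step 5: ref 3 -> FAULT, evict 2, frames=[1,3] (faults so far: 4)
  step 6: ref 2 -> FAULT, evict 1, frames=[2,3] (faults so far: 5)
  step 7: ref 3 -> HIT, frames=[2,3] (faults so far: 5)
  step 8: ref 1 -> FAULT, evict 2, frames=[1,3] (faults so far: 6)
  step 9: ref 4 -> FAULT, evict 3, frames=[1,4] (faults so far: 7)
  step 10: ref 2 -> FAULT, evict 1, frames=[2,4] (faults so far: 8)
  step 11: ref 4 -> HIT, frames=[2,4] (faults so far: 8)
  step 12: ref 3 -> FAULT, evict 2, frames=[3,4] (faults so far: 9)
  step 13: ref 1 -> FAULT, evict 4, frames=[3,1] (faults so far: 10)
  step 14: ref 2 -> FAULT, evict 3, frames=[2,1] (faults so far: 11)
  LRU total faults: 11
--- Optimal ---
  step 0: ref 4 -> FAULT, frames=[4,-] (faults so far: 1)
  step 1: ref 4 -> HIT, frames=[4,-] (faults so far: 1)
  step 2: ref 2 -> FAULT, frames=[4,2] (faults so far: 2)
  step 3: ref 2 -> HIT, frames=[4,2] (faults so far: 2)
  step 4: ref 1 -> FAULT, evict 4, frames=[1,2] (faults so far: 3)
  step 5: ref 3 -> FAULT, evict 1, frames=[3,2] (faults so far: 4)
  step 6: ref 2 -> HIT, frames=[3,2] (faults so far: 4)
  step 7: ref 3 -> HIT, frames=[3,2] (faults so far: 4)
  step 8: ref 1 -> FAULT, evict 3, frames=[1,2] (faults so far: 5)
  step 9: ref 4 -> FAULT, evict 1, frames=[4,2] (faults so far: 6)
  step 10: ref 2 -> HIT, frames=[4,2] (faults so far: 6)
  step 11: ref 4 -> HIT, frames=[4,2] (faults so far: 6)
  step 12: ref 3 -> FAULT, evict 4, frames=[3,2] (faults so far: 7)
  step 13: ref 1 -> FAULT, evict 3, frames=[1,2] (faults so far: 8)
  step 14: ref 2 -> HIT, frames=[1,2] (faults so far: 8)
  Optimal total faults: 8

Answer: 11 11 8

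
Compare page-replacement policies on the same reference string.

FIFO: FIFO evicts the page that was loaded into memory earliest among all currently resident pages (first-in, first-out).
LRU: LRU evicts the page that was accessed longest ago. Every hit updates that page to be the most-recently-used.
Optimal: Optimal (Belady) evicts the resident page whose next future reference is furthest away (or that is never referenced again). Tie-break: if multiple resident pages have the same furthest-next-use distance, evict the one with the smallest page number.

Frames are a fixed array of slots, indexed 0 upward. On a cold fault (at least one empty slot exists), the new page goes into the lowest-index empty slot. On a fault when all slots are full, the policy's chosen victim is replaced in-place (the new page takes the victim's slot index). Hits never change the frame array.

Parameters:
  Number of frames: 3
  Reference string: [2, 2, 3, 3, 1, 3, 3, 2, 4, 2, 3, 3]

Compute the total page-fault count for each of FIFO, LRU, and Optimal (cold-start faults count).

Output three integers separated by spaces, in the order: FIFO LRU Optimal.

--- FIFO ---
  step 0: ref 2 -> FAULT, frames=[2,-,-] (faults so far: 1)
  step 1: ref 2 -> HIT, frames=[2,-,-] (faults so far: 1)
  step 2: ref 3 -> FAULT, frames=[2,3,-] (faults so far: 2)
  step 3: ref 3 -> HIT, frames=[2,3,-] (faults so far: 2)
  step 4: ref 1 -> FAULT, frames=[2,3,1] (faults so far: 3)
  step 5: ref 3 -> HIT, frames=[2,3,1] (faults so far: 3)
  step 6: ref 3 -> HIT, frames=[2,3,1] (faults so far: 3)
  step 7: ref 2 -> HIT, frames=[2,3,1] (faults so far: 3)
  step 8: ref 4 -> FAULT, evict 2, frames=[4,3,1] (faults so far: 4)
  step 9: ref 2 -> FAULT, evict 3, frames=[4,2,1] (faults so far: 5)
  step 10: ref 3 -> FAULT, evict 1, frames=[4,2,3] (faults so far: 6)
  step 11: ref 3 -> HIT, frames=[4,2,3] (faults so far: 6)
  FIFO total faults: 6
--- LRU ---
  step 0: ref 2 -> FAULT, frames=[2,-,-] (faults so far: 1)
  step 1: ref 2 -> HIT, frames=[2,-,-] (faults so far: 1)
  step 2: ref 3 -> FAULT, frames=[2,3,-] (faults so far: 2)
  step 3: ref 3 -> HIT, frames=[2,3,-] (faults so far: 2)
  step 4: ref 1 -> FAULT, frames=[2,3,1] (faults so far: 3)
  step 5: ref 3 -> HIT, frames=[2,3,1] (faults so far: 3)
  step 6: ref 3 -> HIT, frames=[2,3,1] (faults so far: 3)
  step 7: ref 2 -> HIT, frames=[2,3,1] (faults so far: 3)
  step 8: ref 4 -> FAULT, evict 1, frames=[2,3,4] (faults so far: 4)
  step 9: ref 2 -> HIT, frames=[2,3,4] (faults so far: 4)
  step 10: ref 3 -> HIT, frames=[2,3,4] (faults so far: 4)
  step 11: ref 3 -> HIT, frames=[2,3,4] (faults so far: 4)
  LRU total faults: 4
--- Optimal ---
  step 0: ref 2 -> FAULT, frames=[2,-,-] (faults so far: 1)
  step 1: ref 2 -> HIT, frames=[2,-,-] (faults so far: 1)
  step 2: ref 3 -> FAULT, frames=[2,3,-] (faults so far: 2)
  step 3: ref 3 -> HIT, frames=[2,3,-] (faults so far: 2)
  step 4: ref 1 -> FAULT, frames=[2,3,1] (faults so far: 3)
  step 5: ref 3 -> HIT, frames=[2,3,1] (faults so far: 3)
  step 6: ref 3 -> HIT, frames=[2,3,1] (faults so far: 3)
  step 7: ref 2 -> HIT, frames=[2,3,1] (faults so far: 3)
  step 8: ref 4 -> FAULT, evict 1, frames=[2,3,4] (faults so far: 4)
  step 9: ref 2 -> HIT, frames=[2,3,4] (faults so far: 4)
  step 10: ref 3 -> HIT, frames=[2,3,4] (faults so far: 4)
  step 11: ref 3 -> HIT, frames=[2,3,4] (faults so far: 4)
  Optimal total faults: 4

Answer: 6 4 4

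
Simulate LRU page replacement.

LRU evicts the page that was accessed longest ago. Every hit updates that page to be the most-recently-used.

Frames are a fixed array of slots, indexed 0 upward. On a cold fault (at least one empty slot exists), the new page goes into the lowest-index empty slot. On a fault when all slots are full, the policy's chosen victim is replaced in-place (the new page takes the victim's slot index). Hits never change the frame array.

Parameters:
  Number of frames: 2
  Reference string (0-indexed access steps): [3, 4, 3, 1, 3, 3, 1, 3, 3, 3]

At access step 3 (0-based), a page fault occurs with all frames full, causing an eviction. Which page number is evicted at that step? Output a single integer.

Answer: 4

Derivation:
Step 0: ref 3 -> FAULT, frames=[3,-]
Step 1: ref 4 -> FAULT, frames=[3,4]
Step 2: ref 3 -> HIT, frames=[3,4]
Step 3: ref 1 -> FAULT, evict 4, frames=[3,1]
At step 3: evicted page 4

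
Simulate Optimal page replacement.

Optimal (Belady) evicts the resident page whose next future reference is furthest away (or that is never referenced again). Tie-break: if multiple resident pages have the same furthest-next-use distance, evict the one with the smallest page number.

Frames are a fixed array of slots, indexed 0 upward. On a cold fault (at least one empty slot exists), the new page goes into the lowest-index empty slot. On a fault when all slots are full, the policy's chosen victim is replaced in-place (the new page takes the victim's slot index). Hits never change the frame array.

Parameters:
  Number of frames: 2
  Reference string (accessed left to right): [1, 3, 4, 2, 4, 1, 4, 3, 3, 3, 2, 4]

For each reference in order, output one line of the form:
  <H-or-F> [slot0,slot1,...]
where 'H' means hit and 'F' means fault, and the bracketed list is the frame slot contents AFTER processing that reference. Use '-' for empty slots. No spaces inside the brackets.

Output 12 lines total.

F [1,-]
F [1,3]
F [1,4]
F [2,4]
H [2,4]
F [1,4]
H [1,4]
F [3,4]
H [3,4]
H [3,4]
F [2,4]
H [2,4]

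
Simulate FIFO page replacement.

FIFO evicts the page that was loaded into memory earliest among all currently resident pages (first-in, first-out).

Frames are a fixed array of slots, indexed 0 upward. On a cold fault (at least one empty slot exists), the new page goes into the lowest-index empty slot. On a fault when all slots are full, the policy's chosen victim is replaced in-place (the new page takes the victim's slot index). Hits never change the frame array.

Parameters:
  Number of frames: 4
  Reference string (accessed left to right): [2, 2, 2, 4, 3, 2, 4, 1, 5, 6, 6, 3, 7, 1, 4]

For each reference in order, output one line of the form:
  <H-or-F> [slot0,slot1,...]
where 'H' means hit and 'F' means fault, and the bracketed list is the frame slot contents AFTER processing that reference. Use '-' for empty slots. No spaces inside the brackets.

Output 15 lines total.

F [2,-,-,-]
H [2,-,-,-]
H [2,-,-,-]
F [2,4,-,-]
F [2,4,3,-]
H [2,4,3,-]
H [2,4,3,-]
F [2,4,3,1]
F [5,4,3,1]
F [5,6,3,1]
H [5,6,3,1]
H [5,6,3,1]
F [5,6,7,1]
H [5,6,7,1]
F [5,6,7,4]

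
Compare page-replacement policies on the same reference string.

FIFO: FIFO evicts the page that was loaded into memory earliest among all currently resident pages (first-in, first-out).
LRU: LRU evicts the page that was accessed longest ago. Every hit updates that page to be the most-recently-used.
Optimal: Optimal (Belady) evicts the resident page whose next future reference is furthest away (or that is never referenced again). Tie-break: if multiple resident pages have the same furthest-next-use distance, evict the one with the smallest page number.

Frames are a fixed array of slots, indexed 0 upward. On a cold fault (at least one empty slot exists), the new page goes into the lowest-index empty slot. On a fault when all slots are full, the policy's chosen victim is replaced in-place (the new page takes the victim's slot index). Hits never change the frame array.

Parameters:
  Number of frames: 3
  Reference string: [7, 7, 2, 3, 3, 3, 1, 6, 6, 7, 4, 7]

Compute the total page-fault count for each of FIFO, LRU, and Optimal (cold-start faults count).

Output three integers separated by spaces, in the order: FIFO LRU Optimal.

--- FIFO ---
  step 0: ref 7 -> FAULT, frames=[7,-,-] (faults so far: 1)
  step 1: ref 7 -> HIT, frames=[7,-,-] (faults so far: 1)
  step 2: ref 2 -> FAULT, frames=[7,2,-] (faults so far: 2)
  step 3: ref 3 -> FAULT, frames=[7,2,3] (faults so far: 3)
  step 4: ref 3 -> HIT, frames=[7,2,3] (faults so far: 3)
  step 5: ref 3 -> HIT, frames=[7,2,3] (faults so far: 3)
  step 6: ref 1 -> FAULT, evict 7, frames=[1,2,3] (faults so far: 4)
  step 7: ref 6 -> FAULT, evict 2, frames=[1,6,3] (faults so far: 5)
  step 8: ref 6 -> HIT, frames=[1,6,3] (faults so far: 5)
  step 9: ref 7 -> FAULT, evict 3, frames=[1,6,7] (faults so far: 6)
  step 10: ref 4 -> FAULT, evict 1, frames=[4,6,7] (faults so far: 7)
  step 11: ref 7 -> HIT, frames=[4,6,7] (faults so far: 7)
  FIFO total faults: 7
--- LRU ---
  step 0: ref 7 -> FAULT, frames=[7,-,-] (faults so far: 1)
  step 1: ref 7 -> HIT, frames=[7,-,-] (faults so far: 1)
  step 2: ref 2 -> FAULT, frames=[7,2,-] (faults so far: 2)
  step 3: ref 3 -> FAULT, frames=[7,2,3] (faults so far: 3)
  step 4: ref 3 -> HIT, frames=[7,2,3] (faults so far: 3)
  step 5: ref 3 -> HIT, frames=[7,2,3] (faults so far: 3)
  step 6: ref 1 -> FAULT, evict 7, frames=[1,2,3] (faults so far: 4)
  step 7: ref 6 -> FAULT, evict 2, frames=[1,6,3] (faults so far: 5)
  step 8: ref 6 -> HIT, frames=[1,6,3] (faults so far: 5)
  step 9: ref 7 -> FAULT, evict 3, frames=[1,6,7] (faults so far: 6)
  step 10: ref 4 -> FAULT, evict 1, frames=[4,6,7] (faults so far: 7)
  step 11: ref 7 -> HIT, frames=[4,6,7] (faults so far: 7)
  LRU total faults: 7
--- Optimal ---
  step 0: ref 7 -> FAULT, frames=[7,-,-] (faults so far: 1)
  step 1: ref 7 -> HIT, frames=[7,-,-] (faults so far: 1)
  step 2: ref 2 -> FAULT, frames=[7,2,-] (faults so far: 2)
  step 3: ref 3 -> FAULT, frames=[7,2,3] (faults so far: 3)
  step 4: ref 3 -> HIT, frames=[7,2,3] (faults so far: 3)
  step 5: ref 3 -> HIT, frames=[7,2,3] (faults so far: 3)
  step 6: ref 1 -> FAULT, evict 2, frames=[7,1,3] (faults so far: 4)
  step 7: ref 6 -> FAULT, evict 1, frames=[7,6,3] (faults so far: 5)
  step 8: ref 6 -> HIT, frames=[7,6,3] (faults so far: 5)
  step 9: ref 7 -> HIT, frames=[7,6,3] (faults so far: 5)
  step 10: ref 4 -> FAULT, evict 3, frames=[7,6,4] (faults so far: 6)
  step 11: ref 7 -> HIT, frames=[7,6,4] (faults so far: 6)
  Optimal total faults: 6

Answer: 7 7 6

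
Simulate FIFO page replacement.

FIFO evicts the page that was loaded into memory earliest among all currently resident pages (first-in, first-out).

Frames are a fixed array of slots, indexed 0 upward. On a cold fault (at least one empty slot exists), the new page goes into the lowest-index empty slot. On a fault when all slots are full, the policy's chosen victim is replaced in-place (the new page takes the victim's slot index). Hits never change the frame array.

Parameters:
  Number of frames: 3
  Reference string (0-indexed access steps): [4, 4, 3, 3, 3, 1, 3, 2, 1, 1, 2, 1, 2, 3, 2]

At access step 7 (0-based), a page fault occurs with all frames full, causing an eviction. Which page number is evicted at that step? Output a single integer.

Answer: 4

Derivation:
Step 0: ref 4 -> FAULT, frames=[4,-,-]
Step 1: ref 4 -> HIT, frames=[4,-,-]
Step 2: ref 3 -> FAULT, frames=[4,3,-]
Step 3: ref 3 -> HIT, frames=[4,3,-]
Step 4: ref 3 -> HIT, frames=[4,3,-]
Step 5: ref 1 -> FAULT, frames=[4,3,1]
Step 6: ref 3 -> HIT, frames=[4,3,1]
Step 7: ref 2 -> FAULT, evict 4, frames=[2,3,1]
At step 7: evicted page 4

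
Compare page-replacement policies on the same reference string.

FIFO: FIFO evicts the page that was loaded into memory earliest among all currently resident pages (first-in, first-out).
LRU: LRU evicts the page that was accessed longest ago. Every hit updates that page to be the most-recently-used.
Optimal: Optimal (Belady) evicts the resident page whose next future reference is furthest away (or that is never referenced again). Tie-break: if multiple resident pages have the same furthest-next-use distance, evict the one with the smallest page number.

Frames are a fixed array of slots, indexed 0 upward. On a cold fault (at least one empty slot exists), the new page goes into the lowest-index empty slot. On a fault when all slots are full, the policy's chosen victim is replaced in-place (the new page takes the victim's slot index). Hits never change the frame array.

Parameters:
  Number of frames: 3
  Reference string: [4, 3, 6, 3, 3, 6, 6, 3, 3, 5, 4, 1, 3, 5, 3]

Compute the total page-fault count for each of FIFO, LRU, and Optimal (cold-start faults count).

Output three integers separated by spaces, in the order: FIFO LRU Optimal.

--- FIFO ---
  step 0: ref 4 -> FAULT, frames=[4,-,-] (faults so far: 1)
  step 1: ref 3 -> FAULT, frames=[4,3,-] (faults so far: 2)
  step 2: ref 6 -> FAULT, frames=[4,3,6] (faults so far: 3)
  step 3: ref 3 -> HIT, frames=[4,3,6] (faults so far: 3)
  step 4: ref 3 -> HIT, frames=[4,3,6] (faults so far: 3)
  step 5: ref 6 -> HIT, frames=[4,3,6] (faults so far: 3)
  step 6: ref 6 -> HIT, frames=[4,3,6] (faults so far: 3)
  step 7: ref 3 -> HIT, frames=[4,3,6] (faults so far: 3)
  step 8: ref 3 -> HIT, frames=[4,3,6] (faults so far: 3)
  step 9: ref 5 -> FAULT, evict 4, frames=[5,3,6] (faults so far: 4)
  step 10: ref 4 -> FAULT, evict 3, frames=[5,4,6] (faults so far: 5)
  step 11: ref 1 -> FAULT, evict 6, frames=[5,4,1] (faults so far: 6)
  step 12: ref 3 -> FAULT, evict 5, frames=[3,4,1] (faults so far: 7)
  step 13: ref 5 -> FAULT, evict 4, frames=[3,5,1] (faults so far: 8)
  step 14: ref 3 -> HIT, frames=[3,5,1] (faults so far: 8)
  FIFO total faults: 8
--- LRU ---
  step 0: ref 4 -> FAULT, frames=[4,-,-] (faults so far: 1)
  step 1: ref 3 -> FAULT, frames=[4,3,-] (faults so far: 2)
  step 2: ref 6 -> FAULT, frames=[4,3,6] (faults so far: 3)
  step 3: ref 3 -> HIT, frames=[4,3,6] (faults so far: 3)
  step 4: ref 3 -> HIT, frames=[4,3,6] (faults so far: 3)
  step 5: ref 6 -> HIT, frames=[4,3,6] (faults so far: 3)
  step 6: ref 6 -> HIT, frames=[4,3,6] (faults so far: 3)
  step 7: ref 3 -> HIT, frames=[4,3,6] (faults so far: 3)
  step 8: ref 3 -> HIT, frames=[4,3,6] (faults so far: 3)
  step 9: ref 5 -> FAULT, evict 4, frames=[5,3,6] (faults so far: 4)
  step 10: ref 4 -> FAULT, evict 6, frames=[5,3,4] (faults so far: 5)
  step 11: ref 1 -> FAULT, evict 3, frames=[5,1,4] (faults so far: 6)
  step 12: ref 3 -> FAULT, evict 5, frames=[3,1,4] (faults so far: 7)
  step 13: ref 5 -> FAULT, evict 4, frames=[3,1,5] (faults so far: 8)
  step 14: ref 3 -> HIT, frames=[3,1,5] (faults so far: 8)
  LRU total faults: 8
--- Optimal ---
  step 0: ref 4 -> FAULT, frames=[4,-,-] (faults so far: 1)
  step 1: ref 3 -> FAULT, frames=[4,3,-] (faults so far: 2)
  step 2: ref 6 -> FAULT, frames=[4,3,6] (faults so far: 3)
  step 3: ref 3 -> HIT, frames=[4,3,6] (faults so far: 3)
  step 4: ref 3 -> HIT, frames=[4,3,6] (faults so far: 3)
  step 5: ref 6 -> HIT, frames=[4,3,6] (faults so far: 3)
  step 6: ref 6 -> HIT, frames=[4,3,6] (faults so far: 3)
  step 7: ref 3 -> HIT, frames=[4,3,6] (faults so far: 3)
  step 8: ref 3 -> HIT, frames=[4,3,6] (faults so far: 3)
  step 9: ref 5 -> FAULT, evict 6, frames=[4,3,5] (faults so far: 4)
  step 10: ref 4 -> HIT, frames=[4,3,5] (faults so far: 4)
  step 11: ref 1 -> FAULT, evict 4, frames=[1,3,5] (faults so far: 5)
  step 12: ref 3 -> HIT, frames=[1,3,5] (faults so far: 5)
  step 13: ref 5 -> HIT, frames=[1,3,5] (faults so far: 5)
  step 14: ref 3 -> HIT, frames=[1,3,5] (faults so far: 5)
  Optimal total faults: 5

Answer: 8 8 5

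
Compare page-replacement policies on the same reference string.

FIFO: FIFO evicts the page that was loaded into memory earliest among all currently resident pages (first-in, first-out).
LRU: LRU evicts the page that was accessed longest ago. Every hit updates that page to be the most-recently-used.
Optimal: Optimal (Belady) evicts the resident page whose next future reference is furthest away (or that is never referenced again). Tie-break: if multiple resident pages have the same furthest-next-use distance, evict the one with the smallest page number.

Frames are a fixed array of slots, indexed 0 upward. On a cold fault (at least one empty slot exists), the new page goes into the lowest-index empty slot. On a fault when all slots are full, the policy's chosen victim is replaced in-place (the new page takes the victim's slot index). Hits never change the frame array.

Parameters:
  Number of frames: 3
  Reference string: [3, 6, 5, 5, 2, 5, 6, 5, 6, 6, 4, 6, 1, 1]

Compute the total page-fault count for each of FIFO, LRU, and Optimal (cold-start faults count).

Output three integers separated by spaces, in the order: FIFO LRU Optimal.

Answer: 7 6 6

Derivation:
--- FIFO ---
  step 0: ref 3 -> FAULT, frames=[3,-,-] (faults so far: 1)
  step 1: ref 6 -> FAULT, frames=[3,6,-] (faults so far: 2)
  step 2: ref 5 -> FAULT, frames=[3,6,5] (faults so far: 3)
  step 3: ref 5 -> HIT, frames=[3,6,5] (faults so far: 3)
  step 4: ref 2 -> FAULT, evict 3, frames=[2,6,5] (faults so far: 4)
  step 5: ref 5 -> HIT, frames=[2,6,5] (faults so far: 4)
  step 6: ref 6 -> HIT, frames=[2,6,5] (faults so far: 4)
  step 7: ref 5 -> HIT, frames=[2,6,5] (faults so far: 4)
  step 8: ref 6 -> HIT, frames=[2,6,5] (faults so far: 4)
  step 9: ref 6 -> HIT, frames=[2,6,5] (faults so far: 4)
  step 10: ref 4 -> FAULT, evict 6, frames=[2,4,5] (faults so far: 5)
  step 11: ref 6 -> FAULT, evict 5, frames=[2,4,6] (faults so far: 6)
  step 12: ref 1 -> FAULT, evict 2, frames=[1,4,6] (faults so far: 7)
  step 13: ref 1 -> HIT, frames=[1,4,6] (faults so far: 7)
  FIFO total faults: 7
--- LRU ---
  step 0: ref 3 -> FAULT, frames=[3,-,-] (faults so far: 1)
  step 1: ref 6 -> FAULT, frames=[3,6,-] (faults so far: 2)
  step 2: ref 5 -> FAULT, frames=[3,6,5] (faults so far: 3)
  step 3: ref 5 -> HIT, frames=[3,6,5] (faults so far: 3)
  step 4: ref 2 -> FAULT, evict 3, frames=[2,6,5] (faults so far: 4)
  step 5: ref 5 -> HIT, frames=[2,6,5] (faults so far: 4)
  step 6: ref 6 -> HIT, frames=[2,6,5] (faults so far: 4)
  step 7: ref 5 -> HIT, frames=[2,6,5] (faults so far: 4)
  step 8: ref 6 -> HIT, frames=[2,6,5] (faults so far: 4)
  step 9: ref 6 -> HIT, frames=[2,6,5] (faults so far: 4)
  step 10: ref 4 -> FAULT, evict 2, frames=[4,6,5] (faults so far: 5)
  step 11: ref 6 -> HIT, frames=[4,6,5] (faults so far: 5)
  step 12: ref 1 -> FAULT, evict 5, frames=[4,6,1] (faults so far: 6)
  step 13: ref 1 -> HIT, frames=[4,6,1] (faults so far: 6)
  LRU total faults: 6
--- Optimal ---
  step 0: ref 3 -> FAULT, frames=[3,-,-] (faults so far: 1)
  step 1: ref 6 -> FAULT, frames=[3,6,-] (faults so far: 2)
  step 2: ref 5 -> FAULT, frames=[3,6,5] (faults so far: 3)
  step 3: ref 5 -> HIT, frames=[3,6,5] (faults so far: 3)
  step 4: ref 2 -> FAULT, evict 3, frames=[2,6,5] (faults so far: 4)
  step 5: ref 5 -> HIT, frames=[2,6,5] (faults so far: 4)
  step 6: ref 6 -> HIT, frames=[2,6,5] (faults so far: 4)
  step 7: ref 5 -> HIT, frames=[2,6,5] (faults so far: 4)
  step 8: ref 6 -> HIT, frames=[2,6,5] (faults so far: 4)
  step 9: ref 6 -> HIT, frames=[2,6,5] (faults so far: 4)
  step 10: ref 4 -> FAULT, evict 2, frames=[4,6,5] (faults so far: 5)
  step 11: ref 6 -> HIT, frames=[4,6,5] (faults so far: 5)
  step 12: ref 1 -> FAULT, evict 4, frames=[1,6,5] (faults so far: 6)
  step 13: ref 1 -> HIT, frames=[1,6,5] (faults so far: 6)
  Optimal total faults: 6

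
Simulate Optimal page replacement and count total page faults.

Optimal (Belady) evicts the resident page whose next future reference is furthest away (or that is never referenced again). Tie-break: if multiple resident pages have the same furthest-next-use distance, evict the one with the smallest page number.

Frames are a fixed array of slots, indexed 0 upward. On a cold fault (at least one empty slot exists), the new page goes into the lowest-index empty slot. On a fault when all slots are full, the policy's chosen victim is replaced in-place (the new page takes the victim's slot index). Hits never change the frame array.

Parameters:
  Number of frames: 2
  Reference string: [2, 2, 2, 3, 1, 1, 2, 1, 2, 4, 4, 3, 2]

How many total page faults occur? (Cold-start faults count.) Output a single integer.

Step 0: ref 2 → FAULT, frames=[2,-]
Step 1: ref 2 → HIT, frames=[2,-]
Step 2: ref 2 → HIT, frames=[2,-]
Step 3: ref 3 → FAULT, frames=[2,3]
Step 4: ref 1 → FAULT (evict 3), frames=[2,1]
Step 5: ref 1 → HIT, frames=[2,1]
Step 6: ref 2 → HIT, frames=[2,1]
Step 7: ref 1 → HIT, frames=[2,1]
Step 8: ref 2 → HIT, frames=[2,1]
Step 9: ref 4 → FAULT (evict 1), frames=[2,4]
Step 10: ref 4 → HIT, frames=[2,4]
Step 11: ref 3 → FAULT (evict 4), frames=[2,3]
Step 12: ref 2 → HIT, frames=[2,3]
Total faults: 5

Answer: 5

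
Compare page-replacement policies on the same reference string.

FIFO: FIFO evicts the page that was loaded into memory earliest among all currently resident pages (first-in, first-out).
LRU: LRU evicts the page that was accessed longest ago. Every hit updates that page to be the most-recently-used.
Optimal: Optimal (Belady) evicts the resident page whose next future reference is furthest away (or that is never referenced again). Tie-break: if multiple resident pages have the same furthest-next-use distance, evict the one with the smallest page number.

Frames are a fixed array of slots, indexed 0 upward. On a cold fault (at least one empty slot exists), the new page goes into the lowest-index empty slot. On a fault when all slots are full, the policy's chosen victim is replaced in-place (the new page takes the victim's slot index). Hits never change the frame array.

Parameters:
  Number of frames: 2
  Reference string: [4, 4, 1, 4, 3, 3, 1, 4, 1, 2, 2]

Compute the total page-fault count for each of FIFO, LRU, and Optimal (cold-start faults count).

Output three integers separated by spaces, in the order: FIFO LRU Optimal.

Answer: 6 6 5

Derivation:
--- FIFO ---
  step 0: ref 4 -> FAULT, frames=[4,-] (faults so far: 1)
  step 1: ref 4 -> HIT, frames=[4,-] (faults so far: 1)
  step 2: ref 1 -> FAULT, frames=[4,1] (faults so far: 2)
  step 3: ref 4 -> HIT, frames=[4,1] (faults so far: 2)
  step 4: ref 3 -> FAULT, evict 4, frames=[3,1] (faults so far: 3)
  step 5: ref 3 -> HIT, frames=[3,1] (faults so far: 3)
  step 6: ref 1 -> HIT, frames=[3,1] (faults so far: 3)
  step 7: ref 4 -> FAULT, evict 1, frames=[3,4] (faults so far: 4)
  step 8: ref 1 -> FAULT, evict 3, frames=[1,4] (faults so far: 5)
  step 9: ref 2 -> FAULT, evict 4, frames=[1,2] (faults so far: 6)
  step 10: ref 2 -> HIT, frames=[1,2] (faults so far: 6)
  FIFO total faults: 6
--- LRU ---
  step 0: ref 4 -> FAULT, frames=[4,-] (faults so far: 1)
  step 1: ref 4 -> HIT, frames=[4,-] (faults so far: 1)
  step 2: ref 1 -> FAULT, frames=[4,1] (faults so far: 2)
  step 3: ref 4 -> HIT, frames=[4,1] (faults so far: 2)
  step 4: ref 3 -> FAULT, evict 1, frames=[4,3] (faults so far: 3)
  step 5: ref 3 -> HIT, frames=[4,3] (faults so far: 3)
  step 6: ref 1 -> FAULT, evict 4, frames=[1,3] (faults so far: 4)
  step 7: ref 4 -> FAULT, evict 3, frames=[1,4] (faults so far: 5)
  step 8: ref 1 -> HIT, frames=[1,4] (faults so far: 5)
  step 9: ref 2 -> FAULT, evict 4, frames=[1,2] (faults so far: 6)
  step 10: ref 2 -> HIT, frames=[1,2] (faults so far: 6)
  LRU total faults: 6
--- Optimal ---
  step 0: ref 4 -> FAULT, frames=[4,-] (faults so far: 1)
  step 1: ref 4 -> HIT, frames=[4,-] (faults so far: 1)
  step 2: ref 1 -> FAULT, frames=[4,1] (faults so far: 2)
  step 3: ref 4 -> HIT, frames=[4,1] (faults so far: 2)
  step 4: ref 3 -> FAULT, evict 4, frames=[3,1] (faults so far: 3)
  step 5: ref 3 -> HIT, frames=[3,1] (faults so far: 3)
  step 6: ref 1 -> HIT, frames=[3,1] (faults so far: 3)
  step 7: ref 4 -> FAULT, evict 3, frames=[4,1] (faults so far: 4)
  step 8: ref 1 -> HIT, frames=[4,1] (faults so far: 4)
  step 9: ref 2 -> FAULT, evict 1, frames=[4,2] (faults so far: 5)
  step 10: ref 2 -> HIT, frames=[4,2] (faults so far: 5)
  Optimal total faults: 5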